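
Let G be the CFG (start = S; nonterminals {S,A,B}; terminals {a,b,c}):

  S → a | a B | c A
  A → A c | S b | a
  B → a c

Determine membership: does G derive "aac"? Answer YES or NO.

Convert to CNF:
  S -> T0 A | T2 B | a
  A -> A T0 | S T1 | a
  B -> T2 T0
  T0 -> c
  T1 -> b
  T2 -> a

CYK fill:
  T[0,0] 'a' = {A,S,T2}  orig:{A,S}
  T[1,1] 'a' = {A,S,T2}  orig:{A,S}
  T[2,2] 'c' = {T0}  orig:{}
  T[0,1] 'aa' = ∅
  T[1,2] 'ac' = {A,B}
  T[0,2] 'aac' = {S}

S ∈ T[0,2] ⇒ YES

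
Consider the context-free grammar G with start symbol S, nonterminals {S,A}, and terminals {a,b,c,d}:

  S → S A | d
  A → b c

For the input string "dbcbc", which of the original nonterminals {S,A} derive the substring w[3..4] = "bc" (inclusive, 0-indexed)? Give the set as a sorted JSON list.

Convert to CNF:
  S -> S A | d
  A -> T0 T1
  T0 -> b
  T1 -> c

Fill CYK table bottom-up — only the sub-triangle for w[3..4]:
  [3..3]={T0}  "b"  orig:{}
  [4..4]={T1}  "c"  orig:{}
  [3..4]={A}  "bc"

Original NTs in T[3,4] deriving "bc": ["A"]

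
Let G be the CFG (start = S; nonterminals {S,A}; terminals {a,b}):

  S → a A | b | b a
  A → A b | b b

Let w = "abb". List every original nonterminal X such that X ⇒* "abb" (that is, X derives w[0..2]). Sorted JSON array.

Convert to CNF:
  S -> T0 T1 | T1 A | b
  A -> A T0 | T0 T0
  T0 -> b
  T1 -> a

CYK fill — only the sub-triangle for w[0..2]:
  [0..0]={T1}  "a"  orig:{}
  [1..1]={S,T0}  "b"  orig:{S}
  [2..2]={S,T0}  "b"  orig:{S}
  [0..1]=∅  "ab"
  [1..2]={A}  "bb"
  [0..2]={S}  "abb"

Original NTs in T[0,2] deriving "abb": ["S"]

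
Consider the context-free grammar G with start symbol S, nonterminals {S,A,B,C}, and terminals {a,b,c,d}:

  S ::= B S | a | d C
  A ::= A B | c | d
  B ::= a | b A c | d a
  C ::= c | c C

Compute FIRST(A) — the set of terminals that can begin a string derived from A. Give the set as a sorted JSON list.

Compute FIRST by fixpoint:
iter 1:
  A via A→c: +{c}
  A via A→d: +{d}
  B via B→a: +{a}
  B via B→b A c: +{b}
  B via B→d a: +{d}
  C via C→c: +{c}
  S via S→B S: +{a,b,d}
  FIRST[S]={a,b,d}  FIRST[A]={c,d}  FIRST[B]={a,b,d}  FIRST[C]={c}
iter 2: done
  FIRST[S]={a,b,d}  FIRST[A]={c,d}  FIRST[B]={a,b,d}  FIRST[C]={c}

FIRST(A) = ["c", "d"]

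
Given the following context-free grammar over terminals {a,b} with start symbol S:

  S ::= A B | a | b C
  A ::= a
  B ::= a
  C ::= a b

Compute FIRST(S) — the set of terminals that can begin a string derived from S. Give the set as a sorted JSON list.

FIRST sets, iterate to fixpoint:
iter 1:
  A via A→a: +{a}
  B via B→a: +{a}
  C via C→a b: +{a}
  S via S→A B: +{a}
  S via S→b C: +{b}
  FIRST[S]={a,b}  FIRST[A]={a}  FIRST[B]={a}  FIRST[C]={a}
iter 2: (no change)
  FIRST[S]={a,b}  FIRST[A]={a}  FIRST[B]={a}  FIRST[C]={a}

FIRST(S) = ["a", "b"]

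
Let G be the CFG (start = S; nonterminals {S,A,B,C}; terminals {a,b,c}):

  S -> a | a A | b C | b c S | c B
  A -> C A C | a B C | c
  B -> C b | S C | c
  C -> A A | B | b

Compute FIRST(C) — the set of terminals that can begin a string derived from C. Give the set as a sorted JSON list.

Compute FIRST by fixpoint:
iter 1:
  A via A→a B C: +{a}
  A via A→c: +{c}
  B via B→c: +{c}
  C via C→A A: +{a,c}
  C via C→b: +{b}
  S via S→a: +{a}
  S via S→b C: +{b}
  S via S→c B: +{c}
  FIRST[S]={a,b,c}  FIRST[A]={a,c}  FIRST[B]={c}  FIRST[C]={a,b,c}
iter 2:
  A via A→C A C: +{b}
  B via B→C b: +{a,b}
  FIRST[S]={a,b,c}  FIRST[A]={a,b,c}  FIRST[B]={a,b,c}  FIRST[C]={a,b,c}
iter 3: — fixpoint
  FIRST[S]={a,b,c}  FIRST[A]={a,b,c}  FIRST[B]={a,b,c}  FIRST[C]={a,b,c}

FIRST(C) = ["a", "b", "c"]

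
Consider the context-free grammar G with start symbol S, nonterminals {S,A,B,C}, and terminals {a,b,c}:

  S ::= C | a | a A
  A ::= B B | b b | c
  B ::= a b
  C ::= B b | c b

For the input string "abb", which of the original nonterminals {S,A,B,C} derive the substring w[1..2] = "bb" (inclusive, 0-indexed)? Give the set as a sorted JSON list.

CNF form of G:
  S -> B T0 | T1 A | T2 T0 | a
  A -> B B | T0 T0 | c
  B -> T1 T0
  C -> B T0 | T2 T0
  T0 -> b
  T1 -> a
  T2 -> c

Fill CYK table bottom-up, restricted to cells inside w[1..2]:
  T[1,1] 'b' = {T0}  orig:{}
  T[2,2] 'b' = {T0}  orig:{}
  T[1,2] 'bb' = {A}

Original NTs in T[1,2] deriving "bb": ["A"]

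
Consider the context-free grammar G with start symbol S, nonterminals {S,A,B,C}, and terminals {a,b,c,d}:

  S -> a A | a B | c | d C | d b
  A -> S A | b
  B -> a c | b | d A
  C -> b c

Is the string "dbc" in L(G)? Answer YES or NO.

Convert to CNF:
  S -> T0 A | T0 B | T2 C | T2 T3 | c
  A -> S A | b
  B -> T0 T1 | T2 A | b
  C -> T3 T1
  T0 -> a
  T1 -> c
  T2 -> d
  T3 -> b

CYK table (by increasing span):
  cell(0,0) d: {T2}  orig:{}
  cell(1,1) b: {A,B,T3}  orig:{A,B}
  cell(2,2) c: {S,T1}  orig:{S}
  cell(0,1) db: {B,S}
  cell(1,2) bc: {C}
  cell(0,2) dbc: {S}

S ∈ T[0,2] ⇒ YES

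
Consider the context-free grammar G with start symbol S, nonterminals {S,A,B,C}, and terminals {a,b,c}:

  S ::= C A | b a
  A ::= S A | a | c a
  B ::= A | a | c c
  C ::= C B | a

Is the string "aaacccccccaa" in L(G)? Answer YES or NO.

CNF form of G:
  S -> C A | T2 T1
  A -> S A | T0 T1 | a
  B -> S A | T0 T0 | T0 T1 | a
  C -> C B | a
  T0 -> c
  T1 -> a
  T2 -> b

CYK fill:
  T[0,0] 'a' = {A,B,C,T1}  orig:{A,B,C}
  T[1,1] 'a' = {A,B,C,T1}  orig:{A,B,C}
  T[2,2] 'a' = {A,B,C,T1}  orig:{A,B,C}
  T[3,3] 'c' = {T0}  orig:{}
  T[4,4] 'c' = {T0}  orig:{}
  T[5,5] 'c' = {T0}  orig:{}
  T[6,6] 'c' = {T0}  orig:{}
  T[7,7] 'c' = {T0}  orig:{}
  T[8,8] 'c' = {T0}  orig:{}
  T[9,9] 'c' = {T0}  orig:{}
  T[10,10] 'a' = {A,B,C,T1}  orig:{A,B,C}
  T[11,11] 'a' = {A,B,C,T1}  orig:{A,B,C}
  T[0,1] 'aa' = {C,S}
  T[1,2] 'aa' = {C,S}
  T[2,3] 'ac' = ∅
  T[3,4] 'cc' = {B}
  T[4,5] 'cc' = {B}
  T[5,6] 'cc' = {B}
  T[6,7] 'cc' = {B}
  T[7,8] 'cc' = {B}
  T[8,9] 'cc' = {B}
  T[9,10] 'ca' = {A,B}
  T[10,11] 'aa' = {C,S}
  T[0,2] 'aaa' = {A,B,C,S}
  T[1,3] 'aac' = ∅
  T[2,4] 'acc' = {C}
  T[3,5] 'ccc' = ∅
  T[4,6] 'ccc' = ∅
  T[5,7] 'ccc' = ∅
  T[6,8] 'ccc' = ∅
  T[7,9] 'ccc' = ∅
  T[8,10] 'cca' = ∅
  T[9,11] 'caa' = ∅
  T[0,3] 'aaac' = ∅
  T[1,4] 'aacc' = {C}
  T[2,5] 'accc' = ∅
  T[3,6] 'cccc' = ∅
  T[4,7] 'cccc' = ∅
  T[5,8] 'cccc' = ∅
  T[6,9] 'cccc' = ∅
  T[7,10] 'ccca' = ∅
  T[8,11] 'ccaa' = ∅
  T[0,4] 'aaacc' = {C}
  T[1,5] 'aaccc' = ∅
  T[2,6] 'acccc' = {C}
  T[3,7] 'ccccc' = ∅
  T[4,8] 'ccccc' = ∅
  T[5,9] 'ccccc' = ∅
  T[6,10] 'cccca' = ∅
  T[7,11] 'cccaa' = ∅
  T[0,5] 'aaaccc' = ∅
  T[1,6] 'aacccc' = {C}
  T[2,7] 'accccc' = ∅
  T[3,8] 'cccccc' = ∅
  T[4,9] 'cccccc' = ∅
  T[5,10] 'ccccca' = ∅
  T[6,11] 'ccccaa' = ∅
  T[0,6] 'aaacccc' = {C}
  T[1,7] 'aaccccc' = ∅
  T[2,8] 'acccccc' = {C}
  T[3,9] 'ccccccc' = ∅
  T[4,10] 'cccccca' = ∅
  T[5,11] 'cccccaa' = ∅
  T[0,7] 'aaaccccc' = ∅
  T[1,8] 'aacccccc' = {C}
  T[2,9] 'accccccc' = ∅
  T[3,10] 'ccccccca' = ∅
  T[4,11] 'ccccccaa' = ∅
  T[0,8] 'aaacccccc' = {C}
  T[1,9] 'aaccccccc' = ∅
  T[2,10] 'accccccca' = {C,S}
  T[3,11] 'cccccccaa' = ∅
  T[0,9] 'aaaccccccc' = ∅
  T[1,10] 'aaccccccca' = {C,S}
  T[2,11] 'acccccccaa' = {A,B,C,S}
  T[0,10] 'aaaccccccca' = {C,S}
  T[1,11] 'aacccccccaa' = {A,B,C,S}
  T[0,11] 'aaacccccccaa' = {A,B,C,S}

S ∈ T[0,11] ⇒ YES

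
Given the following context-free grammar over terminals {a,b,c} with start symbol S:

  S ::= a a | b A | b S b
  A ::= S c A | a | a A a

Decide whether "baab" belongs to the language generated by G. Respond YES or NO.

Convert to CNF:
  S -> T1 T1 | T2 A | T2 X5
  A -> S X3 | T1 X4 | a
  T0 -> c
  T1 -> a
  T2 -> b
  X3 -> T0 A
  X4 -> A T1
  X5 -> S T2

CYK table (by increasing span):
  cell(0,0) b: {T2}  orig:{}
  cell(1,1) a: {A,T1}  orig:{A}
  cell(2,2) a: {A,T1}  orig:{A}
  cell(3,3) b: {T2}  orig:{}
  cell(0,1) ba: {S}
  cell(1,2) aa: {S,X4}  orig:{S}
  cell(2,3) ab: ∅
  cell(0,2) baa: ∅
  cell(1,3) aab: {X5}  orig:{}
  cell(0,3) baab: {S}

S ∈ T[0,3] ⇒ YES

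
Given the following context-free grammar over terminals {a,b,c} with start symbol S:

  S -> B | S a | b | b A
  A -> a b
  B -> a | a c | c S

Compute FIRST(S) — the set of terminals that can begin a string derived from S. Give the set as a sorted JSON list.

FIRST iteration:
[1]
  A via A→a b: +{a}
  B via B→a: +{a}
  B via B→c S: +{c}
  S via S→B: +{a,c}
  S via S→b: +{b}
  S: {a,b,c}  A: {a}  B: {a,c}
[2] (stable)
  S: {a,b,c}  A: {a}  B: {a,c}

FIRST(S) = ["a", "b", "c"]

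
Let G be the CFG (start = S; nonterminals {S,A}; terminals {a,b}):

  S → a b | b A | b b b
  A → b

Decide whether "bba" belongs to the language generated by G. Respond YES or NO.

Convert to CNF:
  S -> T0 T1 | T1 A | T1 X2
  A -> b
  T0 -> a
  T1 -> b
  X2 -> T1 T1

CYK fill:
  [0..0]={A,T1}  "b"  orig:{A}
  [1..1]={A,T1}  "b"  orig:{A}
  [2..2]={T0}  "a"  orig:{}
  [0..1]={S,X2}  "bb"  orig:{S}
  [1..2]=∅  "ba"
  [0..2]=∅  "bba"

S ∉ T[0,2] ⇒ NO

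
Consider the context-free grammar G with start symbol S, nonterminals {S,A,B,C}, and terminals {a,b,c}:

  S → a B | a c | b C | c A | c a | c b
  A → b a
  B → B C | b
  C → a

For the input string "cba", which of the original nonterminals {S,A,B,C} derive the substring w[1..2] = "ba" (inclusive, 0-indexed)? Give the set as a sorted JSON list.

Convert to CNF:
  S -> T0 C | T1 B | T1 T2 | T2 A | T2 T0 | T2 T1
  A -> T0 T1
  B -> B C | b
  C -> a
  T0 -> b
  T1 -> a
  T2 -> c

Fill CYK table bottom-up (cells [i..j] with 1 ≤ i ≤ j ≤ 2 only):
  cell(1,1) b: {B,T0}  orig:{B}
  cell(2,2) a: {C,T1}  orig:{C}
  cell(1,2) ba: {A,B,S}

Original NTs in T[1,2] deriving "ba": ["A", "B", "S"]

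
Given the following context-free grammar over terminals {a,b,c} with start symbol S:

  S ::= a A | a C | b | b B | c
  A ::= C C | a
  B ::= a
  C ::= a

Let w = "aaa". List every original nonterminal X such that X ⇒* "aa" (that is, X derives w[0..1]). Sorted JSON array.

Convert to CNF:
  S -> T0 A | T0 C | T1 B | b | c
  A -> C C | a
  B -> a
  C -> a
  T0 -> a
  T1 -> b

CYK table (by increasing span), restricted to cells inside w[0..1]:
  [0..0]={A,B,C,T0}  "a"  orig:{A,B,C}
  [1..1]={A,B,C,T0}  "a"  orig:{A,B,C}
  [0..1]={A,S}  "aa"

Original NTs in T[0,1] deriving "aa": ["A", "S"]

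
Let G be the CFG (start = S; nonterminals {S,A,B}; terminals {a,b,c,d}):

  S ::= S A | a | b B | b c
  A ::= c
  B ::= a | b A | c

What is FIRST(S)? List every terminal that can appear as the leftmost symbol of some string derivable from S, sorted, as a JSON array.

FIRST sets, iterate to fixpoint:
pass 1:
  A via A→c: +{c}
  B via B→a: +{a}
  B via B→b A: +{b}
  B via B→c: +{c}
  S via S→a: +{a}
  S via S→b B: +{b}
  FIRST(S)={a,b}  FIRST(A)={c}  FIRST(B)={a,b,c}
pass 2: (no change)
  FIRST(S)={a,b}  FIRST(A)={c}  FIRST(B)={a,b,c}

FIRST(S) = ["a", "b"]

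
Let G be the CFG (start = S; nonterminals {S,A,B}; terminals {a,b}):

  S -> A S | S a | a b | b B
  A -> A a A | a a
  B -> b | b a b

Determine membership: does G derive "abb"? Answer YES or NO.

CNF form of G:
  S -> A S | S T0 | T0 T1 | T1 B
  A -> A X2 | T0 T0
  B -> T1 X3 | b
  T0 -> a
  T1 -> b
  X2 -> T0 A
  X3 -> T0 T1

CYK table (by increasing span):
  cell(0,0) a: {T0}  orig:{}
  cell(1,1) b: {B,T1}  orig:{B}
  cell(2,2) b: {B,T1}  orig:{B}
  cell(0,1) ab: {S,X3}  orig:{S}
  cell(1,2) bb: {S}
  cell(0,2) abb: ∅

S ∉ T[0,2] ⇒ NO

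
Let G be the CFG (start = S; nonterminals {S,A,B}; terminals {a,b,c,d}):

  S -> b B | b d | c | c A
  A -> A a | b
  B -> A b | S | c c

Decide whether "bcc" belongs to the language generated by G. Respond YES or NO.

CNF form of G:
  S -> T1 B | T1 T2 | T3 A | c
  A -> A T0 | b
  B -> A T1 | T1 B | T1 T2 | T3 A | T3 T3 | c
  T0 -> a
  T1 -> b
  T2 -> d
  T3 -> c

CYK table (by increasing span):
  T[0,0] 'b' = {A,T1}  orig:{A}
  T[1,1] 'c' = {B,S,T3}  orig:{B,S}
  T[2,2] 'c' = {B,S,T3}  orig:{B,S}
  T[0,1] 'bc' = {B,S}
  T[1,2] 'cc' = {B}
  T[0,2] 'bcc' = {B,S}

S ∈ T[0,2] ⇒ YES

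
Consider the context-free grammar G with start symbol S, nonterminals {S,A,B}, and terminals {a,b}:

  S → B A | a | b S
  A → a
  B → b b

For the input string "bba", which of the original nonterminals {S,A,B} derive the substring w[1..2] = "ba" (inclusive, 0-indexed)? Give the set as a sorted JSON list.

CNF form of G:
  S -> B A | T0 S | a
  A -> a
  B -> T0 T0
  T0 -> b

CYK fill — only the sub-triangle for w[1..2]:
  [1..1]={T0}  "b"  orig:{}
  [2..2]={A,S}  "a"
  [1..2]={S}  "ba"

Original NTs in T[1,2] deriving "ba": ["S"]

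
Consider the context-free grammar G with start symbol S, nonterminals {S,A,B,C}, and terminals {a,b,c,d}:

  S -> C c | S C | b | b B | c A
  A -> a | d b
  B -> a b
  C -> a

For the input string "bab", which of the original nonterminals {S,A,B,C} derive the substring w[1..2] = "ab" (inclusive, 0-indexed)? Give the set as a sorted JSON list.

Convert to CNF:
  S -> C T3 | S C | T1 B | T3 A | b
  A -> T0 T1 | a
  B -> T2 T1
  C -> a
  T0 -> d
  T1 -> b
  T2 -> a
  T3 -> c

CYK table (by increasing span) — only the sub-triangle for w[1..2]:
  [1..1]={A,C,T2}  "a"  orig:{A,C}
  [2..2]={S,T1}  "b"  orig:{S}
  [1..2]={B}  "ab"

Original NTs in T[1,2] deriving "ab": ["B"]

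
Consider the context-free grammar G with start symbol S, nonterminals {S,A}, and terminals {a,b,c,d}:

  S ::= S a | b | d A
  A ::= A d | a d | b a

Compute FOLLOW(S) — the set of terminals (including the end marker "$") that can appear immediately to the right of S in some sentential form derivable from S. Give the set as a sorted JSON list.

FIRST sets, iterate to fixpoint:
[1]
  A via A→a d: +{a}
  A via A→b a: +{b}
  S via S→b: +{b}
  S via S→d A: +{d}
  S: {b,d}  A: {a,b}
[2] (stable)
  S: {b,d}  A: {a,b}

FOLLOW sets:
seed FOLLOW(S) with $
iter 1:
  A→A d: FOLLOW(A) ⊇ FIRST(d) = {d}; new: +{d}
  S→S a: FOLLOW(S) ⊇ FIRST(a) = {a}; new: +{a}
  S→d A: FOLLOW(A) ⊇ FOLLOW(S) ⊇ {$,a}; new: +{$,a}
  FOLLOW[S]={$,a}  FOLLOW[A]={$,a,d}
iter 2: — fixpoint
  FOLLOW[S]={$,a}  FOLLOW[A]={$,a,d}

FOLLOW(S) = ["$", "a"]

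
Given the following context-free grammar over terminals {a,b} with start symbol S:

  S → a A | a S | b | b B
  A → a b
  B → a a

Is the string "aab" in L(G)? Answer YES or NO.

CNF form of G:
  S -> T0 A | T0 S | T1 B | b
  A -> T0 T1
  B -> T0 T0
  T0 -> a
  T1 -> b

CYK table (by increasing span):
  [0..0]={T0}  "a"  orig:{}
  [1..1]={T0}  "a"  orig:{}
  [2..2]={S,T1}  "b"  orig:{S}
  [0..1]={B}  "aa"
  [1..2]={A,S}  "ab"
  [0..2]={S}  "aab"

S ∈ T[0,2] ⇒ YES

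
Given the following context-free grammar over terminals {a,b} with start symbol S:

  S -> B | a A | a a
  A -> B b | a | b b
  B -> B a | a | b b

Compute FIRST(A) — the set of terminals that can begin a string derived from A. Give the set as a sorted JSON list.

FIRST iteration:
[1]
  A via A→a: +{a}
  A via A→b b: +{b}
  B via B→a: +{a}
  B via B→b b: +{b}
  S via S→B: +{a,b}
  S: {a,b}  A: {a,b}  B: {a,b}
[2] (stable)
  S: {a,b}  A: {a,b}  B: {a,b}

FIRST(A) = ["a", "b"]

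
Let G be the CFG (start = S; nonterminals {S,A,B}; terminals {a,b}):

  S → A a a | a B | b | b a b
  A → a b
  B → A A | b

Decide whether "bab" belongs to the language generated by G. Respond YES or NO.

Convert to CNF:
  S -> A X2 | T0 B | T1 X3 | b
  A -> T0 T1
  B -> A A | b
  T0 -> a
  T1 -> b
  X2 -> T0 T0
  X3 -> T0 T1

Fill CYK table bottom-up:
  [0..0]={B,S,T1}  "b"  orig:{B,S}
  [1..1]={T0}  "a"  orig:{}
  [2..2]={B,S,T1}  "b"  orig:{B,S}
  [0..1]=∅  "ba"
  [1..2]={A,S,X3}  "ab"  orig:{A,S}
  [0..2]={S}  "bab"

S ∈ T[0,2] ⇒ YES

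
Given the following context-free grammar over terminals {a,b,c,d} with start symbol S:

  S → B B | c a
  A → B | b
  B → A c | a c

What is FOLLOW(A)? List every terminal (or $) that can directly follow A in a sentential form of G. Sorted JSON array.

FIRST iteration:
pass 1:
  A via A→b: +{b}
  B via B→A c: +{b}
  B via B→a c: +{a}
  S via S→B B: +{a,b}
  S via S→c a: +{c}
  S: {a,b,c}  A: {b}  B: {a,b}
pass 2:
  A via A→B: +{a}
  S: {a,b,c}  A: {a,b}  B: {a,b}
pass 3: done
  S: {a,b,c}  A: {a,b}  B: {a,b}

Compute FOLLOW by fixpoint:
FOLLOW(S) := {$}
[1]
  B→A c: FOLLOW(A) ⊇ FIRST(c) = {c}; new: +{c}
  S→B B: FOLLOW(B) ⊇ FIRST(B) = {a,b}; new: +{a,b}
  S→B B: FOLLOW(B) ⊇ FOLLOW(S) ⊇ {$}; new: +{$}
  FOLLOW[S]={$}  FOLLOW[A]={c}  FOLLOW[B]={$,a,b}
[2]
  A→B: FOLLOW(B) ⊇ FOLLOW(A) ⊇ {c}; new: +{c}
  FOLLOW[S]={$}  FOLLOW[A]={c}  FOLLOW[B]={$,a,b,c}
[3] — fixpoint
  FOLLOW[S]={$}  FOLLOW[A]={c}  FOLLOW[B]={$,a,b,c}

FOLLOW(A) = ["c"]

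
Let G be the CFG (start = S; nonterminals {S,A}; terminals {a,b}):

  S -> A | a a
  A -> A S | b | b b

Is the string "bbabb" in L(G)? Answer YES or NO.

CNF form of G:
  S -> A S | T0 T0 | T1 T1 | b
  A -> A S | T0 T0 | b
  T0 -> b
  T1 -> a

CYK table (by increasing span):
  T[0,0] 'b' = {A,S,T0}  orig:{A,S}
  T[1,1] 'b' = {A,S,T0}  orig:{A,S}
  T[2,2] 'a' = {T1}  orig:{}
  T[3,3] 'b' = {A,S,T0}  orig:{A,S}
  T[4,4] 'b' = {A,S,T0}  orig:{A,S}
  T[0,1] 'bb' = {A,S}
  T[1,2] 'ba' = ∅
  T[2,3] 'ab' = ∅
  T[3,4] 'bb' = {A,S}
  T[0,2] 'bba' = ∅
  T[1,3] 'bab' = ∅
  T[2,4] 'abb' = ∅
  T[0,3] 'bbab' = ∅
  T[1,4] 'babb' = ∅
  T[0,4] 'bbabb' = ∅

S ∉ T[0,4] ⇒ NO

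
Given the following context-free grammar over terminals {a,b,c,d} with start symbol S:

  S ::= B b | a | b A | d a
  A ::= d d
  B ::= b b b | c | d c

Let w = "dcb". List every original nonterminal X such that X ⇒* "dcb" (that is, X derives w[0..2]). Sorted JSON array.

CNF form of G:
  S -> B T1 | T0 T3 | T1 A | a
  A -> T0 T0
  B -> T0 T2 | T1 X4 | c
  T0 -> d
  T1 -> b
  T2 -> c
  T3 -> a
  X4 -> T1 T1

Fill CYK table bottom-up, restricted to cells inside w[0..2]:
  [0..0]={T0}  "d"  orig:{}
  [1..1]={B,T2}  "c"  orig:{B}
  [2..2]={T1}  "b"  orig:{}
  [0..1]={B}  "dc"
  [1..2]={S}  "cb"
  [0..2]={S}  "dcb"

Original NTs in T[0,2] deriving "dcb": ["S"]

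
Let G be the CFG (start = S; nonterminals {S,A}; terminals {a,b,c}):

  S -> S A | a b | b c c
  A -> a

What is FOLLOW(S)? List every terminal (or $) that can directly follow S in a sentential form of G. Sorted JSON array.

FIRST iteration:
[1]
  A via A→a: +{a}
  S via S→a b: +{a}
  S via S→b c c: +{b}
  S: {a,b}  A: {a}
[2] (no change)
  S: {a,b}  A: {a}

FOLLOW iteration:
FOLLOW(S) := {$}
iter 1:
  S→S A: FOLLOW(S) ⊇ FIRST(A) = {a}; new: +{a}
  S→S A: FOLLOW(A) ⊇ FOLLOW(S) ⊇ {$,a}; new: +{$,a}
  S: {$,a}  A: {$,a}
iter 2: (no change)
  S: {$,a}  A: {$,a}

FOLLOW(S) = ["$", "a"]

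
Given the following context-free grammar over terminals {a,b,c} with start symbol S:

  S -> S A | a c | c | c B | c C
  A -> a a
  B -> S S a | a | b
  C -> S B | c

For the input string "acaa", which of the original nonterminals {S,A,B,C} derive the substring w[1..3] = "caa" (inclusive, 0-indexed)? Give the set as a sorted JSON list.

Convert to CNF:
  S -> S A | T0 T1 | T1 B | T1 C | c
  A -> T0 T0
  B -> S X2 | a | b
  C -> S B | c
  T0 -> a
  T1 -> c
  X2 -> S T0

CYK fill — only the sub-triangle for w[1..3]:
  cell(1,1) c: {C,S,T1}  orig:{C,S}
  cell(2,2) a: {B,T0}  orig:{B}
  cell(3,3) a: {B,T0}  orig:{B}
  cell(1,2) ca: {C,S,X2}  orig:{C,S}
  cell(2,3) aa: {A}
  cell(1,3) caa: {C,S,X2}  orig:{C,S}

Original NTs in T[1,3] deriving "caa": ["C", "S"]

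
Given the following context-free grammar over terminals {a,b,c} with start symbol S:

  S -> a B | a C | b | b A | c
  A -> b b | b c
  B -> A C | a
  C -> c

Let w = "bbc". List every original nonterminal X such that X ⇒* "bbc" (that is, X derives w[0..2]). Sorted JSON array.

CNF form of G:
  S -> T0 A | T2 B | T2 C | b | c
  A -> T0 T0 | T0 T1
  B -> A C | a
  C -> c
  T0 -> b
  T1 -> c
  T2 -> a

Fill CYK table bottom-up — only the sub-triangle for w[0..2]:
  T[0,0] 'b' = {S,T0}  orig:{S}
  T[1,1] 'b' = {S,T0}  orig:{S}
  T[2,2] 'c' = {C,S,T1}  orig:{C,S}
  T[0,1] 'bb' = {A}
  T[1,2] 'bc' = {A}
  T[0,2] 'bbc' = {B,S}

Original NTs in T[0,2] deriving "bbc": ["B", "S"]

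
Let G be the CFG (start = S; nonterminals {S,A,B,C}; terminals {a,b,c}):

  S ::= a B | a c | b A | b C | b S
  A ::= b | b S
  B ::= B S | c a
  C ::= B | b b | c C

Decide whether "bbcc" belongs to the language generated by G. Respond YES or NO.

Convert to CNF:
  S -> T0 A | T0 C | T0 S | T2 B | T2 T1
  A -> T0 S | b
  B -> B S | T1 T2
  C -> B S | T0 T0 | T1 C | T1 T2
  T0 -> b
  T1 -> c
  T2 -> a

Fill CYK table bottom-up:
  [0..0]={A,T0}  "b"  orig:{A}
  [1..1]={A,T0}  "b"  orig:{A}
  [2..2]={T1}  "c"  orig:{}
  [3..3]={T1}  "c"  orig:{}
  [0..1]={C,S}  "bb"
  [1..2]=∅  "bc"
  [2..3]=∅  "cc"
  [0..2]=∅  "bbc"
  [1..3]=∅  "bcc"
  [0..3]=∅  "bbcc"

S ∉ T[0,3] ⇒ NO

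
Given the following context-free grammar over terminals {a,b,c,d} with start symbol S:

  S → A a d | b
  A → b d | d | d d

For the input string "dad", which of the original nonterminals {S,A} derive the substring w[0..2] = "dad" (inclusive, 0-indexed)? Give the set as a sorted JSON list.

CNF form of G:
  S -> A X3 | b
  A -> T0 T1 | T1 T1 | d
  T0 -> b
  T1 -> d
  T2 -> a
  X3 -> T2 T1

CYK fill, restricted to cells inside w[0..2]:
  [0..0]={A,T1}  "d"  orig:{A}
  [1..1]={T2}  "a"  orig:{}
  [2..2]={A,T1}  "d"  orig:{A}
  [0..1]=∅  "da"
  [1..2]={X3}  "ad"  orig:{}
  [0..2]={S}  "dad"

Original NTs in T[0,2] deriving "dad": ["S"]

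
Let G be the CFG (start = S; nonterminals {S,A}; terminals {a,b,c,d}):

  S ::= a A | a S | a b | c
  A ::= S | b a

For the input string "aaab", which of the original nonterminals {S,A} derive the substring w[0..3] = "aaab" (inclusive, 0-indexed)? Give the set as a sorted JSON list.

Convert to CNF:
  S -> T0 A | T0 S | T0 T1 | c
  A -> T0 A | T0 S | T0 T1 | T1 T0 | c
  T0 -> a
  T1 -> b

CYK table (by increasing span) (cells [i..j] with 0 ≤ i ≤ j ≤ 3 only):
  [0..0]={T0}  "a"  orig:{}
  [1..1]={T0}  "a"  orig:{}
  [2..2]={T0}  "a"  orig:{}
  [3..3]={T1}  "b"  orig:{}
  [0..1]=∅  "aa"
  [1..2]=∅  "aa"
  [2..3]={A,S}  "ab"
  [0..2]=∅  "aaa"
  [1..3]={A,S}  "aab"
  [0..3]={A,S}  "aaab"

Original NTs in T[0,3] deriving "aaab": ["A", "S"]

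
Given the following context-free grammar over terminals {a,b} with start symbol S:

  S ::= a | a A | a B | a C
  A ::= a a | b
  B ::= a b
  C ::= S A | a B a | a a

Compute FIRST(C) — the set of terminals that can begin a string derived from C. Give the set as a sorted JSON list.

FIRST sets, iterate to fixpoint:
round 1:
  A via A→a a: +{a}
  A via A→b: +{b}
  B via B→a b: +{a}
  C via C→a B a: +{a}
  S via S→a: +{a}
  S: {a}  A: {a,b}  B: {a}  C: {a}
round 2: (stable)
  S: {a}  A: {a,b}  B: {a}  C: {a}

FIRST(C) = ["a"]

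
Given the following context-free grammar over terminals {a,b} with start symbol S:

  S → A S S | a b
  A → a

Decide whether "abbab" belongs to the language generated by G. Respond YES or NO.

CNF form of G:
  S -> A X2 | T0 T1
  A -> a
  T0 -> a
  T1 -> b
  X2 -> S S

CYK table (by increasing span):
  cell(0,0) a: {A,T0}  orig:{A}
  cell(1,1) b: {T1}  orig:{}
  cell(2,2) b: {T1}  orig:{}
  cell(3,3) a: {A,T0}  orig:{A}
  cell(4,4) b: {T1}  orig:{}
  cell(0,1) ab: {S}
  cell(1,2) bb: ∅
  cell(2,3) ba: ∅
  cell(3,4) ab: {S}
  cell(0,2) abb: ∅
  cell(1,3) bba: ∅
  cell(2,4) bab: ∅
  cell(0,3) abba: ∅
  cell(1,4) bbab: ∅
  cell(0,4) abbab: ∅

S ∉ T[0,4] ⇒ NO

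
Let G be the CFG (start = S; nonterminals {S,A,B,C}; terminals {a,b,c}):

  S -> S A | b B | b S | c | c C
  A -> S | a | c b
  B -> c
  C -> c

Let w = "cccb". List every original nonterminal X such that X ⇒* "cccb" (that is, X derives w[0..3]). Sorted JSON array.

Convert to CNF:
  S -> S A | T0 B | T0 S | T1 C | c
  A -> S A | T0 B | T0 S | T1 C | T1 T0 | a | c
  B -> c
  C -> c
  T0 -> b
  T1 -> c

Fill CYK table bottom-up — only the sub-triangle for w[0..3]:
  T[0,0] 'c' = {A,B,C,S,T1}  orig:{A,B,C,S}
  T[1,1] 'c' = {A,B,C,S,T1}  orig:{A,B,C,S}
  T[2,2] 'c' = {A,B,C,S,T1}  orig:{A,B,C,S}
  T[3,3] 'b' = {T0}  orig:{}
  T[0,1] 'cc' = {A,S}
  T[1,2] 'cc' = {A,S}
  T[2,3] 'cb' = {A}
  T[0,2] 'ccc' = {A,S}
  T[1,3] 'ccb' = {A,S}
  T[0,3] 'cccb' = {A,S}

Original NTs in T[0,3] deriving "cccb": ["A", "S"]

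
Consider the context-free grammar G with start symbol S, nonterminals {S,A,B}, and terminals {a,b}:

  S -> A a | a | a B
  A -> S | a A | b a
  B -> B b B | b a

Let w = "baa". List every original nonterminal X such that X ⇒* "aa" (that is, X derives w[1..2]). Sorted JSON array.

CNF form of G:
  S -> A T0 | T0 B | a
  A -> A T0 | T0 A | T0 B | T1 T0 | a
  B -> B X2 | T1 T0
  T0 -> a
  T1 -> b
  X2 -> T1 B

CYK table (by increasing span) — only the sub-triangle for w[1..2]:
  [1..1]={A,S,T0}  "a"  orig:{A,S}
  [2..2]={A,S,T0}  "a"  orig:{A,S}
  [1..2]={A,S}  "aa"

Original NTs in T[1,2] deriving "aa": ["A", "S"]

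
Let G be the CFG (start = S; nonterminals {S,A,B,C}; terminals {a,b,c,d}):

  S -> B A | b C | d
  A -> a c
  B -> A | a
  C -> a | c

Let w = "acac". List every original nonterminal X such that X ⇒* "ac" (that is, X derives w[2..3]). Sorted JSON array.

CNF form of G:
  S -> B A | T2 C | d
  A -> T0 T1
  B -> T0 T1 | a
  C -> a | c
  T0 -> a
  T1 -> c
  T2 -> b

Fill CYK table bottom-up — only the sub-triangle for w[2..3]:
  cell(2,2) a: {B,C,T0}  orig:{B,C}
  cell(3,3) c: {C,T1}  orig:{C}
  cell(2,3) ac: {A,B}

Original NTs in T[2,3] deriving "ac": ["A", "B"]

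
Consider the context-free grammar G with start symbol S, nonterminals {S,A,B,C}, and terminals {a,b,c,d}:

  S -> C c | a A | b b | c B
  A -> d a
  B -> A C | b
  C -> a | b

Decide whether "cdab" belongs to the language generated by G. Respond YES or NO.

CNF form of G:
  S -> C T2 | T1 A | T2 B | T3 T3
  A -> T0 T1
  B -> A C | b
  C -> a | b
  T0 -> d
  T1 -> a
  T2 -> c
  T3 -> b

CYK fill:
  cell(0,0) c: {T2}  orig:{}
  cell(1,1) d: {T0}  orig:{}
  cell(2,2) a: {C,T1}  orig:{C}
  cell(3,3) b: {B,C,T3}  orig:{B,C}
  cell(0,1) cd: ∅
  cell(1,2) da: {A}
  cell(2,3) ab: ∅
  cell(0,2) cda: ∅
  cell(1,3) dab: {B}
  cell(0,3) cdab: {S}

S ∈ T[0,3] ⇒ YES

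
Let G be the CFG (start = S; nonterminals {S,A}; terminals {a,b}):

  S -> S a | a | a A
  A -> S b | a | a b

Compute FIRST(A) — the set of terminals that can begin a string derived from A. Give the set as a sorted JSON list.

FIRST iteration:
iter 1:
  A via A→a: +{a}
  S via S→a: +{a}
  S: {a}  A: {a}
iter 2: (no change)
  S: {a}  A: {a}

FIRST(A) = ["a"]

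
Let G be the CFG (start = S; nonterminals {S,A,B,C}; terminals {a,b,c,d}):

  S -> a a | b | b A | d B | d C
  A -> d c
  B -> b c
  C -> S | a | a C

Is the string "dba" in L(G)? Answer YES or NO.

Convert to CNF:
  S -> T0 B | T0 C | T2 A | T3 T3 | b
  A -> T0 T1
  B -> T2 T1
  C -> T0 B | T0 C | T2 A | T3 C | T3 T3 | a | b
  T0 -> d
  T1 -> c
  T2 -> b
  T3 -> a

Fill CYK table bottom-up:
  cell(0,0) d: {T0}  orig:{}
  cell(1,1) b: {C,S,T2}  orig:{C,S}
  cell(2,2) a: {C,T3}  orig:{C}
  cell(0,1) db: {C,S}
  cell(1,2) ba: ∅
  cell(0,2) dba: ∅

S ∉ T[0,2] ⇒ NO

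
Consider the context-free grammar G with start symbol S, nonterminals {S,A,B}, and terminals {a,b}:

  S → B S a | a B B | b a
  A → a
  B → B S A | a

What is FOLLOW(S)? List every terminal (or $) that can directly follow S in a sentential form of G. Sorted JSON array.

FIRST iteration:
pass 1:
  A via A→a: +{a}
  B via B→a: +{a}
  S via S→B S a: +{a}
  S via S→b a: +{b}
  FIRST[S]={a,b}  FIRST[A]={a}  FIRST[B]={a}
pass 2: (stable)
  FIRST[S]={a,b}  FIRST[A]={a}  FIRST[B]={a}

FOLLOW iteration:
seed FOLLOW(S) with $
pass 1:
  B→B S A: FOLLOW(B) ⊇ FIRST(S) = {a,b}; new: +{a,b}
  B→B S A: FOLLOW(S) ⊇ FIRST(A) = {a}; new: +{a}
  B→B S A: FOLLOW(A) ⊇ FOLLOW(B) ⊇ {a,b}; new: +{a,b}
  S→a B B: FOLLOW(B) ⊇ FOLLOW(S) ⊇ {$,a}; new: +{$}
  FOLLOW(S)={$,a}  FOLLOW(A)={a,b}  FOLLOW(B)={$,a,b}
pass 2:
  B→B S A: FOLLOW(A) ⊇ FOLLOW(B) ⊇ {$,a,b}; new: +{$}
  FOLLOW(S)={$,a}  FOLLOW(A)={$,a,b}  FOLLOW(B)={$,a,b}
pass 3: — fixpoint
  FOLLOW(S)={$,a}  FOLLOW(A)={$,a,b}  FOLLOW(B)={$,a,b}

FOLLOW(S) = ["$", "a"]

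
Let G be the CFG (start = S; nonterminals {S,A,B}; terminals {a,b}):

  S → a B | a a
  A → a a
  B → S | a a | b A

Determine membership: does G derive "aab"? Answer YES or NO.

CNF form of G:
  S -> T0 B | T0 T0
  A -> T0 T0
  B -> T0 B | T0 T0 | T1 A
  T0 -> a
  T1 -> b

CYK table (by increasing span):
  cell(0,0) a: {T0}  orig:{}
  cell(1,1) a: {T0}  orig:{}
  cell(2,2) b: {T1}  orig:{}
  cell(0,1) aa: {A,B,S}
  cell(1,2) ab: ∅
  cell(0,2) aab: ∅

S ∉ T[0,2] ⇒ NO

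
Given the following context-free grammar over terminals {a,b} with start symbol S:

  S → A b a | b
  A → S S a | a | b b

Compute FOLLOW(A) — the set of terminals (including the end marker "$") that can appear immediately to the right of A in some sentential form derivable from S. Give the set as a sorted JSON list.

FIRST sets, iterate to fixpoint:
pass 1:
  A via A→a: +{a}
  A via A→b b: +{b}
  S via S→A b a: +{a,b}
  FIRST[S]={a,b}  FIRST[A]={a,b}
pass 2: (no change)
  FIRST[S]={a,b}  FIRST[A]={a,b}

FOLLOW sets:
FOLLOW(S) := {$}
iter 1:
  A→S S a: FOLLOW(S) ⊇ FIRST(S) = {a,b}; new: +{a,b}
  S→A b a: FOLLOW(A) ⊇ FIRST(b) = {b}; new: +{b}
  S: {$,a,b}  A: {b}
iter 2: (no change)
  S: {$,a,b}  A: {b}

FOLLOW(A) = ["b"]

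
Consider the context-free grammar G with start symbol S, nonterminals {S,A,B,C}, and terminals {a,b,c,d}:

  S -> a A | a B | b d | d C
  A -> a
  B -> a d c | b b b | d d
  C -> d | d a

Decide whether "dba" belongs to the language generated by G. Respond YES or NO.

CNF form of G:
  S -> T0 A | T0 B | T1 C | T3 T1
  A -> a
  B -> T0 X4 | T1 T1 | T3 X5
  C -> T1 T0 | d
  T0 -> a
  T1 -> d
  T2 -> c
  T3 -> b
  X4 -> T1 T2
  X5 -> T3 T3

Fill CYK table bottom-up:
  cell(0,0) d: {C,T1}  orig:{C}
  cell(1,1) b: {T3}  orig:{}
  cell(2,2) a: {A,T0}  orig:{A}
  cell(0,1) db: ∅
  cell(1,2) ba: ∅
  cell(0,2) dba: ∅

S ∉ T[0,2] ⇒ NO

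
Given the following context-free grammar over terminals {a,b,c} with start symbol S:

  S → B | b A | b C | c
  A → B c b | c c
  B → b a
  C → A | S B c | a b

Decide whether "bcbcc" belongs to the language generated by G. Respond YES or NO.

Convert to CNF:
  S -> T1 A | T1 C | T1 T2 | c
  A -> B X3 | T0 T0
  B -> T1 T2
  C -> B X4 | S X5 | T0 T0 | T2 T1
  T0 -> c
  T1 -> b
  T2 -> a
  X3 -> T0 T1
  X4 -> T0 T1
  X5 -> B T0

CYK fill:
  cell(0,0) b: {T1}  orig:{}
  cell(1,1) c: {S,T0}  orig:{S}
  cell(2,2) b: {T1}  orig:{}
  cell(3,3) c: {S,T0}  orig:{S}
  cell(4,4) c: {S,T0}  orig:{S}
  cell(0,1) bc: ∅
  cell(1,2) cb: {X3,X4}  orig:{}
  cell(2,3) bc: ∅
  cell(3,4) cc: {A,C}
  cell(0,2) bcb: ∅
  cell(1,3) cbc: ∅
  cell(2,4) bcc: {S}
  cell(0,3) bcbc: ∅
  cell(1,4) cbcc: ∅
  cell(0,4) bcbcc: ∅

S ∉ T[0,4] ⇒ NO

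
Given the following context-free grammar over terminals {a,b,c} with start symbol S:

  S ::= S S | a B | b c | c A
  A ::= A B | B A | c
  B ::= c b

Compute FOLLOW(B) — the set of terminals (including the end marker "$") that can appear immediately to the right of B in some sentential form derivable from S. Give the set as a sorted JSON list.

FIRST iteration:
pass 1:
  A via A→c: +{c}
  B via B→c b: +{c}
  S via S→a B: +{a}
  S via S→b c: +{b}
  S via S→c A: +{c}
  FIRST(S)={a,b,c}  FIRST(A)={c}  FIRST(B)={c}
pass 2: done
  FIRST(S)={a,b,c}  FIRST(A)={c}  FIRST(B)={c}

FOLLOW iteration:
FOLLOW(S) := {$}
round 1:
  A→A B: FOLLOW(A) ⊇ FIRST(B) = {c}; new: +{c}
  A→A B: FOLLOW(B) ⊇ FOLLOW(A) ⊇ {c}; new: +{c}
  S→S S: FOLLOW(S) ⊇ FIRST(S) = {a,b,c}; new: +{a,b,c}
  S→a B: FOLLOW(B) ⊇ FOLLOW(S) ⊇ {$,a,b,c}; new: +{$,a,b}
  S→c A: FOLLOW(A) ⊇ FOLLOW(S) ⊇ {$,a,b,c}; new: +{$,a,b}
  S: {$,a,b,c}  A: {$,a,b,c}  B: {$,a,b,c}
round 2: done
  S: {$,a,b,c}  A: {$,a,b,c}  B: {$,a,b,c}

FOLLOW(B) = ["$", "a", "b", "c"]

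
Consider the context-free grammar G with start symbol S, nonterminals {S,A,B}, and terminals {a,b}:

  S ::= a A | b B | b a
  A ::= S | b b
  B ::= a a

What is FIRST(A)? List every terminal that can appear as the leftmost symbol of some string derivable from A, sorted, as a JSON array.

Compute FIRST by fixpoint:
pass 1:
  A via A→b b: +{b}
  B via B→a a: +{a}
  S via S→a A: +{a}
  S via S→b B: +{b}
  S: {a,b}  A: {b}  B: {a}
pass 2:
  A via A→S: +{a}
  S: {a,b}  A: {a,b}  B: {a}
pass 3: (no change)
  S: {a,b}  A: {a,b}  B: {a}

FIRST(A) = ["a", "b"]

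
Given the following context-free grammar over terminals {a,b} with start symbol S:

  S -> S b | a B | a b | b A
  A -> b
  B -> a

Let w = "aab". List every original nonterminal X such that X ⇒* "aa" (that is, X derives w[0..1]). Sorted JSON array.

CNF form of G:
  S -> S T0 | T0 A | T1 B | T1 T0
  A -> b
  B -> a
  T0 -> b
  T1 -> a

Fill CYK table bottom-up — only the sub-triangle for w[0..1]:
  T[0,0] 'a' = {B,T1}  orig:{B}
  T[1,1] 'a' = {B,T1}  orig:{B}
  T[0,1] 'aa' = {S}

Original NTs in T[0,1] deriving "aa": ["S"]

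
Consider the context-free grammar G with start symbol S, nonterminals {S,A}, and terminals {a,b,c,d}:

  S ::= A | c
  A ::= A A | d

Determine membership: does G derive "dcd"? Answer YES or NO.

Convert to CNF:
  S -> A A | c | d
  A -> A A | d

CYK fill:
  cell(0,0) d: {A,S}
  cell(1,1) c: {S}
  cell(2,2) d: {A,S}
  cell(0,1) dc: ∅
  cell(1,2) cd: ∅
  cell(0,2) dcd: ∅

S ∉ T[0,2] ⇒ NO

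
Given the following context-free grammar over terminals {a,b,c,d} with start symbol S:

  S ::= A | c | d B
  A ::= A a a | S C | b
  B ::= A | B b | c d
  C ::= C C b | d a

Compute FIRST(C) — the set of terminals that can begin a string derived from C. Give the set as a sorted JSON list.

FIRST sets, iterate to fixpoint:
[1]
  A via A→b: +{b}
  B via B→A: +{b}
  B via B→c d: +{c}
  C via C→d a: +{d}
  S via S→A: +{b}
  S via S→c: +{c}
  S via S→d B: +{d}
  S: {b,c,d}  A: {b}  B: {b,c}  C: {d}
[2]
  A via A→S C: +{c,d}
  B via B→A: +{d}
  S: {b,c,d}  A: {b,c,d}  B: {b,c,d}  C: {d}
[3] (stable)
  S: {b,c,d}  A: {b,c,d}  B: {b,c,d}  C: {d}

FIRST(C) = ["d"]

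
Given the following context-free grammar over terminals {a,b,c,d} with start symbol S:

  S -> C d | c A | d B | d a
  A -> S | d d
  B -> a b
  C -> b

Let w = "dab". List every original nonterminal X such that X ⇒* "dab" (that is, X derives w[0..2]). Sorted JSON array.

Convert to CNF:
  S -> C T0 | T0 B | T0 T2 | T1 A
  A -> C T0 | T0 B | T0 T0 | T0 T2 | T1 A
  B -> T2 T3
  C -> b
  T0 -> d
  T1 -> c
  T2 -> a
  T3 -> b

CYK fill — only the sub-triangle for w[0..2]:
  T[0,0] 'd' = {T0}  orig:{}
  T[1,1] 'a' = {T2}  orig:{}
  T[2,2] 'b' = {C,T3}  orig:{C}
  T[0,1] 'da' = {A,S}
  T[1,2] 'ab' = {B}
  T[0,2] 'dab' = {A,S}

Original NTs in T[0,2] deriving "dab": ["A", "S"]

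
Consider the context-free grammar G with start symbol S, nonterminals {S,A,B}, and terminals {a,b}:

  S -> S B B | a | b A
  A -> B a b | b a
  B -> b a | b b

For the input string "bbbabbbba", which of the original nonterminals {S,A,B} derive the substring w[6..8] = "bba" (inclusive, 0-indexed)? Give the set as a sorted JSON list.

Convert to CNF:
  S -> S X3 | T1 A | a
  A -> B X2 | T1 T0
  B -> T1 T0 | T1 T1
  T0 -> a
  T1 -> b
  X2 -> T0 T1
  X3 -> B B

CYK fill, restricted to cells inside w[6..8]:
  [6..6]={T1}  "b"  orig:{}
  [7..7]={T1}  "b"  orig:{}
  [8..8]={S,T0}  "a"  orig:{S}
  [6..7]={B}  "bb"
  [7..8]={A,B}  "ba"
  [6..8]={S}  "bba"

Original NTs in T[6,8] deriving "bba": ["S"]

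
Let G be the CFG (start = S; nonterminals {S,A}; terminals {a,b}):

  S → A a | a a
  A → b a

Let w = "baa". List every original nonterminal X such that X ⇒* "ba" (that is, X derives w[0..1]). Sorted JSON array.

Convert to CNF:
  S -> A T1 | T1 T1
  A -> T0 T1
  T0 -> b
  T1 -> a

CYK table (by increasing span), restricted to cells inside w[0..1]:
  cell(0,0) b: {T0}  orig:{}
  cell(1,1) a: {T1}  orig:{}
  cell(0,1) ba: {A}

Original NTs in T[0,1] deriving "ba": ["A"]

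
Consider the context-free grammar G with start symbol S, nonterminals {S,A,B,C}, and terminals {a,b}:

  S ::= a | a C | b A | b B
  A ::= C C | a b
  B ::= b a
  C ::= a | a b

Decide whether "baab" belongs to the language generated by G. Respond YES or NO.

Convert to CNF:
  S -> T0 C | T1 A | T1 B | a
  A -> C C | T0 T1
  B -> T1 T0
  C -> T0 T1 | a
  T0 -> a
  T1 -> b

CYK fill:
  [0..0]={T1}  "b"  orig:{}
  [1..1]={C,S,T0}  "a"  orig:{C,S}
  [2..2]={C,S,T0}  "a"  orig:{C,S}
  [3..3]={T1}  "b"  orig:{}
  [0..1]={B}  "ba"
  [1..2]={A,S}  "aa"
  [2..3]={A,C}  "ab"
  [0..2]={S}  "baa"
  [1..3]={A,S}  "aab"
  [0..3]={S}  "baab"

S ∈ T[0,3] ⇒ YES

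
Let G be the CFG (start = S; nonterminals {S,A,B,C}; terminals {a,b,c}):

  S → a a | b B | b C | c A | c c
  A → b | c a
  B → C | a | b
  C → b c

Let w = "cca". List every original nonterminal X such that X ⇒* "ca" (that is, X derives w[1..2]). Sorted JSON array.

CNF form of G:
  S -> T0 A | T0 T0 | T1 T1 | T2 B | T2 C
  A -> T0 T1 | b
  B -> T2 T0 | a | b
  C -> T2 T0
  T0 -> c
  T1 -> a
  T2 -> b

Fill CYK table bottom-up, restricted to cells inside w[1..2]:
  [1..1]={T0}  "c"  orig:{}
  [2..2]={B,T1}  "a"  orig:{B}
  [1..2]={A}  "ca"

Original NTs in T[1,2] deriving "ca": ["A"]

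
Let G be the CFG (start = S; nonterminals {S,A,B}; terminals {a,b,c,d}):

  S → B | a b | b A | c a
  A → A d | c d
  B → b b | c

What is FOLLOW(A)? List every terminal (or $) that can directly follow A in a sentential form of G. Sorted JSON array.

FIRST iteration:
round 1:
  A via A→c d: +{c}
  B via B→b b: +{b}
  B via B→c: +{c}
  S via S→B: +{b,c}
  S via S→a b: +{a}
  S: {a,b,c}  A: {c}  B: {b,c}
round 2: — fixpoint
  S: {a,b,c}  A: {c}  B: {b,c}

Compute FOLLOW by fixpoint:
FOLLOW(S) := {$}
round 1:
  A→A d: FOLLOW(A) ⊇ FIRST(d) = {d}; new: +{d}
  S→B: FOLLOW(B) ⊇ FOLLOW(S) ⊇ {$}; new: +{$}
  S→b A: FOLLOW(A) ⊇ FOLLOW(S) ⊇ {$}; new: +{$}
  S: {$}  A: {$,d}  B: {$}
round 2: done
  S: {$}  A: {$,d}  B: {$}

FOLLOW(A) = ["$", "d"]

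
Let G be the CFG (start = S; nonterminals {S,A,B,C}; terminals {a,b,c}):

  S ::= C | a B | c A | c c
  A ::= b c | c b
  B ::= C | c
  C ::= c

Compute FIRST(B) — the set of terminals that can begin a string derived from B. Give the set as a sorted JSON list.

FIRST iteration:
iter 1:
  A via A→b c: +{b}
  A via A→c b: +{c}
  B via B→c: +{c}
  C via C→c: +{c}
  S via S→C: +{c}
  S via S→a B: +{a}
  FIRST[S]={a,c}  FIRST[A]={b,c}  FIRST[B]={c}  FIRST[C]={c}
iter 2: (stable)
  FIRST[S]={a,c}  FIRST[A]={b,c}  FIRST[B]={c}  FIRST[C]={c}

FIRST(B) = ["c"]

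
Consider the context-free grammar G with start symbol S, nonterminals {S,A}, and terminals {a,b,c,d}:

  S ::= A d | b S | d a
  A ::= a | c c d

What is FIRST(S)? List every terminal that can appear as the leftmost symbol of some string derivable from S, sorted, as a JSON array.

Compute FIRST by fixpoint:
iter 1:
  A via A→a: +{a}
  A via A→c c d: +{c}
  S via S→A d: +{a,c}
  S via S→b S: +{b}
  S via S→d a: +{d}
  FIRST[S]={a,b,c,d}  FIRST[A]={a,c}
iter 2: — fixpoint
  FIRST[S]={a,b,c,d}  FIRST[A]={a,c}

FIRST(S) = ["a", "b", "c", "d"]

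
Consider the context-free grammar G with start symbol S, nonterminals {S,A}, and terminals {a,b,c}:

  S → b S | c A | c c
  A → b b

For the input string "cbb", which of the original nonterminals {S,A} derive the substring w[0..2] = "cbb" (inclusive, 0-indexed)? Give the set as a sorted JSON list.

CNF form of G:
  S -> T0 S | T1 A | T1 T1
  A -> T0 T0
  T0 -> b
  T1 -> c

CYK fill (cells [i..j] with 0 ≤ i ≤ j ≤ 2 only):
  T[0,0] 'c' = {T1}  orig:{}
  T[1,1] 'b' = {T0}  orig:{}
  T[2,2] 'b' = {T0}  orig:{}
  T[0,1] 'cb' = ∅
  T[1,2] 'bb' = {A}
  T[0,2] 'cbb' = {S}

Original NTs in T[0,2] deriving "cbb": ["S"]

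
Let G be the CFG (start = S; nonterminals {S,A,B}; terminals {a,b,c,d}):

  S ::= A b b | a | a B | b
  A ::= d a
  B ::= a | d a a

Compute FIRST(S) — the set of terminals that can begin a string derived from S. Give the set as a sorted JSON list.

FIRST sets, iterate to fixpoint:
round 1:
  A via A→d a: +{d}
  B via B→a: +{a}
  B via B→d a a: +{d}
  S via S→A b b: +{d}
  S via S→a: +{a}
  S via S→b: +{b}
  FIRST(S)={a,b,d}  FIRST(A)={d}  FIRST(B)={a,d}
round 2: (stable)
  FIRST(S)={a,b,d}  FIRST(A)={d}  FIRST(B)={a,d}

FIRST(S) = ["a", "b", "d"]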